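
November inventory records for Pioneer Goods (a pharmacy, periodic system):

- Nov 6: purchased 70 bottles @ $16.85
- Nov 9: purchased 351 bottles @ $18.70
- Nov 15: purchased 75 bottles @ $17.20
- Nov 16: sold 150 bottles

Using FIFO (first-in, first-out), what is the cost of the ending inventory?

Ending inventory = $6,357.70

Nov 16, 150 sold [FIFO — oldest first]: 70 @ $16.85 + 80 @ $18.70 = $2,675.50
Ending inventory: 271 @ $18.70 + 75 @ $17.20 = $6,357.70
Check: goods available $9,033.20 = COGS $2,675.50 + ending $6,357.70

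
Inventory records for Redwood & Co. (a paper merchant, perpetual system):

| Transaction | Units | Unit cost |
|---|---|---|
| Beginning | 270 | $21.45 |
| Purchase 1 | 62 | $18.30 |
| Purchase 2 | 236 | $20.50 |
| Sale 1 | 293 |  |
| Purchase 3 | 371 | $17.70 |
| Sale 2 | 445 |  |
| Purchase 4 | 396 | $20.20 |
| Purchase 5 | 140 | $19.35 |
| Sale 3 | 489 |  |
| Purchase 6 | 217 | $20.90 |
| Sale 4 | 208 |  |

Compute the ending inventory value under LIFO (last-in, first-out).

Ending inventory = $5,448.95

Sale 1 (293) [LIFO — newest first]: 236 @ $20.50 + 57 @ $18.30 = $5,881.10
Sale 2 (445) [LIFO — newest first]: 371 @ $17.70 + 5 @ $18.30 + 69 @ $21.45 = $8,138.25
Sale 3 (489) [LIFO — newest first]: 140 @ $19.35 + 349 @ $20.20 = $9,758.80
Sale 4 (208) [LIFO — newest first]: 208 @ $20.90 = $4,347.20
Total COGS = $5,881.10 + $8,138.25 + $9,758.80 + $4,347.20 = $28,125.35
Ending inventory: 201 @ $21.45 + 47 @ $20.20 + 9 @ $20.90 = $5,448.95
Check: goods available $33,574.30 = COGS $28,125.35 + ending $5,448.95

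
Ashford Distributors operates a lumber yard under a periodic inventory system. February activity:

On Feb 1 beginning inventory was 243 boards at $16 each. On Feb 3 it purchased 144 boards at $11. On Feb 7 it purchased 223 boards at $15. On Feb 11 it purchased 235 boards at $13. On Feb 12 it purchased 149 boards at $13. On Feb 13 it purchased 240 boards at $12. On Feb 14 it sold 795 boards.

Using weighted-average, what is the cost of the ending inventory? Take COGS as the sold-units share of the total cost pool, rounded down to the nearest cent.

Ending inventory = $5,937.18

Feb 14, sell 795: 795/1234 × $16,689.00 → $10,751.82
Ending inventory (cost pool remaining) = $5,937.18
Check: goods available $16,689.00 = COGS $10,751.82 + ending $5,937.18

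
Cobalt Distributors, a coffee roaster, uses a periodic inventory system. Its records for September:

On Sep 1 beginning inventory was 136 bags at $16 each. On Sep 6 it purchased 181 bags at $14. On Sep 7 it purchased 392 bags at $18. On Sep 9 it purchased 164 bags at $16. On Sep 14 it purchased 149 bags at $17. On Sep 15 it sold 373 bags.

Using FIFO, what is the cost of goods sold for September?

COGS = $5,718

Sep 15, 373 sold [FIFO — oldest first]: 136 @ $16 + 181 @ $14 + 56 @ $18 = $5,718
Ending inventory: 336 @ $18 + 164 @ $16 + 149 @ $17 = $11,205
Check: goods available $16,923 = COGS $5,718 + ending $11,205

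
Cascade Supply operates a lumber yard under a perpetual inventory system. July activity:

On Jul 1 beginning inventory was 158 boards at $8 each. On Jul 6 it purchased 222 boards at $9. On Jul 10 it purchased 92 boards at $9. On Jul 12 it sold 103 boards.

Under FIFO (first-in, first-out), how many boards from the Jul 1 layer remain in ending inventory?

55

Jul 12, 103 sold [FIFO — oldest first]: 103 @ $8 = $824
Ending inventory: 55 @ $8 + 222 @ $9 + 92 @ $9 = $3,266
Check: goods available $4,090 = COGS $824 + ending $3,266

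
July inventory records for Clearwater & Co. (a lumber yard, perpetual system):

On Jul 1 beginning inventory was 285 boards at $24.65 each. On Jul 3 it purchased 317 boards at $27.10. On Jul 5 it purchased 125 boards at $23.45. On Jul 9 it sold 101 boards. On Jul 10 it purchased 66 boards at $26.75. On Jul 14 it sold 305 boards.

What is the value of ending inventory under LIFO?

Ending inventory = $9,789.45

Jul 9, 101 sold [LIFO — newest first]: 101 @ $23.45 = $2,368.45
Jul 14, 305 sold [LIFO — newest first]: 66 @ $26.75 + 24 @ $23.45 + 215 @ $27.10 = $8,154.80
Total COGS = $2,368.45 + $8,154.80 = $10,523.25
Ending inventory: 285 @ $24.65 + 102 @ $27.10 = $9,789.45
Check: goods available $20,312.70 = COGS $10,523.25 + ending $9,789.45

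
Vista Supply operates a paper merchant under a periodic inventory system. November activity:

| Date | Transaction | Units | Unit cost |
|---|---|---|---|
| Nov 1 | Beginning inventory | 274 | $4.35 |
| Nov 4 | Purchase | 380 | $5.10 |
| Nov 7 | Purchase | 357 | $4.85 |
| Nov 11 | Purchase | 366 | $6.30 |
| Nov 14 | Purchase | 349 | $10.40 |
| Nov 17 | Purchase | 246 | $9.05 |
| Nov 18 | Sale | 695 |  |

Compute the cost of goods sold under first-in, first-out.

COGS = $3,328.75

Nov 18, 695 sold [FIFO — oldest first]: 274 @ $4.35 + 380 @ $5.10 + 41 @ $4.85 = $3,328.75
Ending inventory: 316 @ $4.85 + 366 @ $6.30 + 349 @ $10.40 + 246 @ $9.05 = $9,694.30
Check: goods available $13,023.05 = COGS $3,328.75 + ending $9,694.30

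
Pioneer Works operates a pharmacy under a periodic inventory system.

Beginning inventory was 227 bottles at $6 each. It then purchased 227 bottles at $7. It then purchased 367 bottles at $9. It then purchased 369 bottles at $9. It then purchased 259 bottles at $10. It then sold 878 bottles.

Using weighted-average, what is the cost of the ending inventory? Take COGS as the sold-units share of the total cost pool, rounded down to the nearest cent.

Sale 1, sell 878: 878/1449 × $12,165.00 → $7,371.20
Ending inventory (cost pool remaining) = $4,793.80

Ending inventory = $4,793.80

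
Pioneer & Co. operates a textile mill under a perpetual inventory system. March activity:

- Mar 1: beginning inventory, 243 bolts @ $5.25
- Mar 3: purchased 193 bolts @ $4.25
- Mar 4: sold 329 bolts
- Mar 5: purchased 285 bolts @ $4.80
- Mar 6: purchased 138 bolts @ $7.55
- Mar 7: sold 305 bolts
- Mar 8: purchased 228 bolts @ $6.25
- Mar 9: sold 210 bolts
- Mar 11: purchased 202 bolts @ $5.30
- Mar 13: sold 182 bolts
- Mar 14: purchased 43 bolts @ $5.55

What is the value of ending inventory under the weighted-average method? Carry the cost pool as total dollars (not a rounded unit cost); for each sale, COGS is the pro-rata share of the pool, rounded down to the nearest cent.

Ending inventory = $1,716.74

After Mar 1: 243 on hand, pool $1,275.75 (≈ $5.2500 each)
After Mar 3: 436 on hand, pool $2,096.00 (≈ $4.8073 each)
Mar 4, sell 329: 329/436 × $2,096.00 → $1,581.61
After Mar 5: 392 on hand, pool $1,882.39 (≈ $4.8020 each)
After Mar 6: 530 on hand, pool $2,924.29 (≈ $5.5175 each)
Mar 7, sell 305: 305/530 × $2,924.29 → $1,682.84
After Mar 8: 453 on hand, pool $2,666.45 (≈ $5.8862 each)
Mar 9, sell 210: 210/453 × $2,666.45 → $1,236.10
After Mar 11: 445 on hand, pool $2,500.95 (≈ $5.6201 each)
Mar 13, sell 182: 182/445 × $2,500.95 → $1,022.86
After Mar 14: 306 on hand, pool $1,716.74 (≈ $5.6103 each)
Total COGS = $1,581.61 + $1,682.84 + $1,236.10 + $1,022.86 = $5,523.41
Ending inventory (cost pool remaining) = $1,716.74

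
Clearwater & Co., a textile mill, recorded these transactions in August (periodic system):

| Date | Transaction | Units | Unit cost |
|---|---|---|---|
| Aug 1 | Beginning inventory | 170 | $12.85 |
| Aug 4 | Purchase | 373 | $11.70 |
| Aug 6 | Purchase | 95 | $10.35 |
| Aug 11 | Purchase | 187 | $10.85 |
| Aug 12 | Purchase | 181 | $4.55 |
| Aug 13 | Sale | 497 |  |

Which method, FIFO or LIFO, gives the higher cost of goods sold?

FIFO COGS: 170 @ $12.85 + 327 @ $11.70 = $6,010.40
LIFO COGS: 181 @ $4.55 + 187 @ $10.85 + 95 @ $10.35 + 34 @ $11.70 = $4,233.55

FIFO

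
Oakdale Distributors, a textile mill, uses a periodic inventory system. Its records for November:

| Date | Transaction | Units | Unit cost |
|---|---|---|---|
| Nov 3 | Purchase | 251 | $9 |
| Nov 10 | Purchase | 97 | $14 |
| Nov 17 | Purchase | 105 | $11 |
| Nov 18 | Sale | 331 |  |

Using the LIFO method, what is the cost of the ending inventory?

Nov 18, 331 sold [LIFO — newest first]: 105 @ $11 + 97 @ $14 + 129 @ $9 = $3,674
Ending inventory: 122 @ $9 = $1,098

Ending inventory = $1,098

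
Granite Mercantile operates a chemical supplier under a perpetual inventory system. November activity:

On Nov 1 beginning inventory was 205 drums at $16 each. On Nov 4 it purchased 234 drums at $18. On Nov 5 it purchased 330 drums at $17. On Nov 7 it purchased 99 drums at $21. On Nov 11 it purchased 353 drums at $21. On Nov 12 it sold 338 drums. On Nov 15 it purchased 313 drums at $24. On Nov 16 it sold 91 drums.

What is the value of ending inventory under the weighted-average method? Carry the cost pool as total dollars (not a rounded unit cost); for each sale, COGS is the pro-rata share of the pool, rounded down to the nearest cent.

After Nov 1: 205 on hand, pool $3,280.00 (≈ $16.0000 each)
After Nov 4: 439 on hand, pool $7,492.00 (≈ $17.0661 each)
After Nov 5: 769 on hand, pool $13,102.00 (≈ $17.0377 each)
After Nov 7: 868 on hand, pool $15,181.00 (≈ $17.4896 each)
After Nov 11: 1221 on hand, pool $22,594.00 (≈ $18.5045 each)
Nov 12, sell 338: 338/1221 × $22,594.00 → $6,254.52
After Nov 15: 1196 on hand, pool $23,851.48 (≈ $19.9427 each)
Nov 16, sell 91: 91/1196 × $23,851.48 → $1,814.78
Total COGS = $6,254.52 + $1,814.78 = $8,069.30
Ending inventory (cost pool remaining) = $22,036.70

Ending inventory = $22,036.70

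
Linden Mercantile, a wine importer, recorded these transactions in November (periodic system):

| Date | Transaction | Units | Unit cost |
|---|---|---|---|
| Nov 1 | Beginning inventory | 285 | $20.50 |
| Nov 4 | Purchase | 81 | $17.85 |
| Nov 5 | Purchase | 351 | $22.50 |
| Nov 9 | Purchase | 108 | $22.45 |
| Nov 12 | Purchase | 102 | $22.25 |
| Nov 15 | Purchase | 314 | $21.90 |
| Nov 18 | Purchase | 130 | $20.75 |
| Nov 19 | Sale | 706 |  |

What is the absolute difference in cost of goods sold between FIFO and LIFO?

FIFO COGS: 285 @ $20.50 + 81 @ $17.85 + 340 @ $22.50 = $14,938.35
LIFO COGS: 130 @ $20.75 + 314 @ $21.90 + 102 @ $22.25 + 108 @ $22.45 + 52 @ $22.50 = $15,438.20
Difference = |$14,938.35 − $15,438.20| = $499.85

$499.85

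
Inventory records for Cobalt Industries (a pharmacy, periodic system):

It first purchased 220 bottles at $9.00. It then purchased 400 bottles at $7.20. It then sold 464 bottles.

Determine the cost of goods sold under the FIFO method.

Sale 1 (464) [FIFO — oldest first]: 220 @ $9.00 + 244 @ $7.20 = $3,736.80
Ending inventory: 156 @ $7.20 = $1,123.20

COGS = $3,736.80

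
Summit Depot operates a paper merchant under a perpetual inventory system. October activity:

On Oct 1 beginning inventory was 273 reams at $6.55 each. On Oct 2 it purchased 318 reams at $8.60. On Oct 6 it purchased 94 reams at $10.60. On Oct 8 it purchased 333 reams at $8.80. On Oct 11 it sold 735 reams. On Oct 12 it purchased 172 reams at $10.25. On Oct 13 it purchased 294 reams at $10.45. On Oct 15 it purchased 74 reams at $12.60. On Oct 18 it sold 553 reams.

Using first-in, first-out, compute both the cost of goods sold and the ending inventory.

Oct 11, 735 sold [FIFO — oldest first]: 273 @ $6.55 + 318 @ $8.60 + 94 @ $10.60 + 50 @ $8.80 = $5,959.35
Oct 18, 553 sold [FIFO — oldest first]: 283 @ $8.80 + 172 @ $10.25 + 98 @ $10.45 = $5,277.50
Total COGS = $5,959.35 + $5,277.50 = $11,236.85
Ending inventory: 196 @ $10.45 + 74 @ $12.60 = $2,980.60
Check: goods available $14,217.45 = COGS $11,236.85 + ending $2,980.60

COGS = $11,236.85; ending inventory = $2,980.60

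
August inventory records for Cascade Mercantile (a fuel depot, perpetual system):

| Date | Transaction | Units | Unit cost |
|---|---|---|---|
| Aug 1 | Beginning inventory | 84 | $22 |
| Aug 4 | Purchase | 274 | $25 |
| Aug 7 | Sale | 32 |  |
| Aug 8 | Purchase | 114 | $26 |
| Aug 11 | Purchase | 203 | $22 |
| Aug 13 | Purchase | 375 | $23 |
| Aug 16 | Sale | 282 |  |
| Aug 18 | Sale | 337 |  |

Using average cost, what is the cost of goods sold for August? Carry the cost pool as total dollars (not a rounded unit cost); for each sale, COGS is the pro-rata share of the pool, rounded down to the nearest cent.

After Aug 1: 84 on hand, pool $1,848.00 (≈ $22.0000 each)
After Aug 4: 358 on hand, pool $8,698.00 (≈ $24.2961 each)
Aug 7, sell 32: 32/358 × $8,698.00 → $777.47
After Aug 8: 440 on hand, pool $10,884.53 (≈ $24.7376 each)
After Aug 11: 643 on hand, pool $15,350.53 (≈ $23.8733 each)
After Aug 13: 1018 on hand, pool $23,975.53 (≈ $23.5516 each)
Aug 16, sell 282: 282/1018 × $23,975.53 → $6,641.55
Aug 18, sell 337: 337/736 × $17,333.98 → $7,936.89
Total COGS = $777.47 + $6,641.55 + $7,936.89 = $15,355.91
Ending inventory (cost pool remaining) = $9,397.09
Check: goods available $24,753.00 = COGS $15,355.91 + ending $9,397.09

COGS = $15,355.91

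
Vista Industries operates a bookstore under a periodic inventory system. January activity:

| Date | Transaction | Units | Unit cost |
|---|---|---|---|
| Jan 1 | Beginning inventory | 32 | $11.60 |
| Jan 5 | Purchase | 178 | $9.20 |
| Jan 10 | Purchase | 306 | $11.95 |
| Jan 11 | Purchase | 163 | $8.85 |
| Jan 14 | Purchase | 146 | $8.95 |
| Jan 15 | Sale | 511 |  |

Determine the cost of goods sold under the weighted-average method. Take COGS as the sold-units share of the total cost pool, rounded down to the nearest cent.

COGS = $5,212.04

Jan 15, sell 511: 511/825 × $8,414.75 → $5,212.04
Ending inventory (cost pool remaining) = $3,202.71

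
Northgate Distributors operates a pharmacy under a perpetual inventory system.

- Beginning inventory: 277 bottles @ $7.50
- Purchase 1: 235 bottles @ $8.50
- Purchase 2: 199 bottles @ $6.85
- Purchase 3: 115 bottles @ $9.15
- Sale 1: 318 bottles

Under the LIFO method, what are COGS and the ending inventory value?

Sale 1 (318) [LIFO — newest first]: 115 @ $9.15 + 199 @ $6.85 + 4 @ $8.50 = $2,449.40
Ending inventory: 277 @ $7.50 + 231 @ $8.50 = $4,041.00

COGS = $2,449.40; ending inventory = $4,041.00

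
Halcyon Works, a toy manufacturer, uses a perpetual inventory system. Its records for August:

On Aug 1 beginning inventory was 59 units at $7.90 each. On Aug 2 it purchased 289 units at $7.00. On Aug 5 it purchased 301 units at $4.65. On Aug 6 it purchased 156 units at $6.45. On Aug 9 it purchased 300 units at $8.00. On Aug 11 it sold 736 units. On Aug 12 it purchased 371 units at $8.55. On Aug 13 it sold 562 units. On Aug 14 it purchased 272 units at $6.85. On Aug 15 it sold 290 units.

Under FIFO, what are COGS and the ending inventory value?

COGS = $11,234.20; ending inventory = $1,096.00

Aug 11, 736 sold [FIFO — oldest first]: 59 @ $7.90 + 289 @ $7.00 + 301 @ $4.65 + 87 @ $6.45 = $4,449.90
Aug 13, 562 sold [FIFO — oldest first]: 69 @ $6.45 + 300 @ $8.00 + 193 @ $8.55 = $4,495.20
Aug 15, 290 sold [FIFO — oldest first]: 178 @ $8.55 + 112 @ $6.85 = $2,289.10
Total COGS = $4,449.90 + $4,495.20 + $2,289.10 = $11,234.20
Ending inventory: 160 @ $6.85 = $1,096.00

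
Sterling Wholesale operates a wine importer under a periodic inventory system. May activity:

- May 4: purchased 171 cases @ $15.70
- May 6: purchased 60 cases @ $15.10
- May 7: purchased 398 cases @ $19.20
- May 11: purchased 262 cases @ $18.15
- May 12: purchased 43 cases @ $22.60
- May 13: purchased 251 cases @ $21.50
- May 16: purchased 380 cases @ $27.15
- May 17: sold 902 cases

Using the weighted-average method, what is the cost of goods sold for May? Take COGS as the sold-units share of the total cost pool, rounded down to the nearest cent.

COGS = $18,831.28

May 17, sell 902: 902/1565 × $32,672.90 → $18,831.28
Ending inventory (cost pool remaining) = $13,841.62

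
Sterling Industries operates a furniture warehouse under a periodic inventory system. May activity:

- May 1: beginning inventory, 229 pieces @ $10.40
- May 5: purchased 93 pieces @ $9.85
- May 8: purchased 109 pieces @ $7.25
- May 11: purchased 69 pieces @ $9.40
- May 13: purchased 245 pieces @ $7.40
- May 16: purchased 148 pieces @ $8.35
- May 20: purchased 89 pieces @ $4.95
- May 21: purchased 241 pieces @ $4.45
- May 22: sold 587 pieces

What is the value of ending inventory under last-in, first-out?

Ending inventory = $5,742.90

May 22, 587 sold [LIFO — newest first]: 241 @ $4.45 + 89 @ $4.95 + 148 @ $8.35 + 109 @ $7.40 = $3,555.40
Ending inventory: 229 @ $10.40 + 93 @ $9.85 + 109 @ $7.25 + 69 @ $9.40 + 136 @ $7.40 = $5,742.90
Check: goods available $9,298.30 = COGS $3,555.40 + ending $5,742.90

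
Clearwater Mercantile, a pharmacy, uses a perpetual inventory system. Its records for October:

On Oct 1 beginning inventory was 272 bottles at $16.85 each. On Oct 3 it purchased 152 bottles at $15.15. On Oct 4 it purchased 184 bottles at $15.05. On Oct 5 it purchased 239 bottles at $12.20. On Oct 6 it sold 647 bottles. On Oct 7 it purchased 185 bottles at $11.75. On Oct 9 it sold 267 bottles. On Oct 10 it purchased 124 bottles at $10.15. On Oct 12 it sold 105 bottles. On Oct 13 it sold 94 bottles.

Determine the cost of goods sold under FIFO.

COGS = $15,566.90

Oct 6, 647 sold [FIFO — oldest first]: 272 @ $16.85 + 152 @ $15.15 + 184 @ $15.05 + 39 @ $12.20 = $10,131.00
Oct 9, 267 sold [FIFO — oldest first]: 200 @ $12.20 + 67 @ $11.75 = $3,227.25
Oct 12, 105 sold [FIFO — oldest first]: 105 @ $11.75 = $1,233.75
Oct 13, 94 sold [FIFO — oldest first]: 13 @ $11.75 + 81 @ $10.15 = $974.90
Total COGS = $10,131.00 + $3,227.25 + $1,233.75 + $974.90 = $15,566.90
Ending inventory: 43 @ $10.15 = $436.45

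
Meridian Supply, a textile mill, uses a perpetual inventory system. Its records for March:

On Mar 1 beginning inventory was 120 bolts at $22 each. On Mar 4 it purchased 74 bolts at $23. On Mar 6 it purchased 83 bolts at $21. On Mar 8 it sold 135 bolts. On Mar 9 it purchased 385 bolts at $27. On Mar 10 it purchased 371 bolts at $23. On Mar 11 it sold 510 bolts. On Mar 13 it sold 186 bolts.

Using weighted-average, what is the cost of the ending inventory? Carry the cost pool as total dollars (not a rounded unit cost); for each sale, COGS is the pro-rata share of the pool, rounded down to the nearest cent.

Ending inventory = $4,959.44

After Mar 1: 120 on hand, pool $2,640.00 (≈ $22.0000 each)
After Mar 4: 194 on hand, pool $4,342.00 (≈ $22.3814 each)
After Mar 6: 277 on hand, pool $6,085.00 (≈ $21.9675 each)
Mar 8, sell 135: 135/277 × $6,085.00 → $2,965.61
After Mar 9: 527 on hand, pool $13,514.39 (≈ $25.6440 each)
After Mar 10: 898 on hand, pool $22,047.39 (≈ $24.5517 each)
Mar 11, sell 510: 510/898 × $22,047.39 → $12,521.34
Mar 13, sell 186: 186/388 × $9,526.05 → $4,566.61
Total COGS = $2,965.61 + $12,521.34 + $4,566.61 = $20,053.56
Ending inventory (cost pool remaining) = $4,959.44
Check: goods available $25,013.00 = COGS $20,053.56 + ending $4,959.44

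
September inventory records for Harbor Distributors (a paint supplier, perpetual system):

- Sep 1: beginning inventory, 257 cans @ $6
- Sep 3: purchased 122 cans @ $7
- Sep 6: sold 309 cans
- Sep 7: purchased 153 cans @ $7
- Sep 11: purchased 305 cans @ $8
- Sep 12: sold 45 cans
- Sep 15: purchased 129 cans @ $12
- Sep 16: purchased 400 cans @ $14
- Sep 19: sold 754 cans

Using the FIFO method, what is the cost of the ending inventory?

Sep 6, 309 sold [FIFO — oldest first]: 257 @ $6 + 52 @ $7 = $1,906
Sep 12, 45 sold [FIFO — oldest first]: 45 @ $7 = $315
Sep 19, 754 sold [FIFO — oldest first]: 25 @ $7 + 153 @ $7 + 305 @ $8 + 129 @ $12 + 142 @ $14 = $7,222
Total COGS = $1,906 + $315 + $7,222 = $9,443
Ending inventory: 258 @ $14 = $3,612
Check: goods available $13,055 = COGS $9,443 + ending $3,612

Ending inventory = $3,612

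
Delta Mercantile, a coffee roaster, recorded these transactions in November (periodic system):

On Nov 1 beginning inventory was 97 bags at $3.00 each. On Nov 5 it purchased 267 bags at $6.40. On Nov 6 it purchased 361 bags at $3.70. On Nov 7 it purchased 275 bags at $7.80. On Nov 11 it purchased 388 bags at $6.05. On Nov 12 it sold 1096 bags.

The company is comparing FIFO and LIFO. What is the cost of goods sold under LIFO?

FIFO COGS: 97 @ $3.00 + 267 @ $6.40 + 361 @ $3.70 + 275 @ $7.80 + 96 @ $6.05 = $6,061.30
LIFO COGS: 388 @ $6.05 + 275 @ $7.80 + 361 @ $3.70 + 72 @ $6.40 = $6,288.90

COGS = $6,288.90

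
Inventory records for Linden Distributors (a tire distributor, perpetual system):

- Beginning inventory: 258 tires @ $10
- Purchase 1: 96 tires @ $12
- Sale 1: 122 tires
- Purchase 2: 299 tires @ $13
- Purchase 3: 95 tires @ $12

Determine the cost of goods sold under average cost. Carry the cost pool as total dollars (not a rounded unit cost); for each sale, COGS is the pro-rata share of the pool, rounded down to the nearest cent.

COGS = $1,286.16

After Beginning: 258 on hand, pool $2,580.00 (≈ $10.0000 each)
After Purchase 1: 354 on hand, pool $3,732.00 (≈ $10.5424 each)
Sale 1, sell 122: 122/354 × $3,732.00 → $1,286.16
After Purchase 2: 531 on hand, pool $6,332.84 (≈ $11.9263 each)
After Purchase 3: 626 on hand, pool $7,472.84 (≈ $11.9374 each)
Ending inventory (cost pool remaining) = $7,472.84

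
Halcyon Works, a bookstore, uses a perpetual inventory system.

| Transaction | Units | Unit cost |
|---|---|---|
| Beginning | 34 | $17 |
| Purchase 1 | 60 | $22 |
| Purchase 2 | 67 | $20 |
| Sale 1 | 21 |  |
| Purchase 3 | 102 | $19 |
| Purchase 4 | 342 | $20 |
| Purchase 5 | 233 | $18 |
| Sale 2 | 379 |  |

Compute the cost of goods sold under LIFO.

Sale 1 (21) [LIFO — newest first]: 21 @ $20 = $420
Sale 2 (379) [LIFO — newest first]: 233 @ $18 + 146 @ $20 = $7,114
Total COGS = $420 + $7,114 = $7,534
Ending inventory: 34 @ $17 + 60 @ $22 + 46 @ $20 + 102 @ $19 + 196 @ $20 = $8,676
Check: goods available $16,210 = COGS $7,534 + ending $8,676

COGS = $7,534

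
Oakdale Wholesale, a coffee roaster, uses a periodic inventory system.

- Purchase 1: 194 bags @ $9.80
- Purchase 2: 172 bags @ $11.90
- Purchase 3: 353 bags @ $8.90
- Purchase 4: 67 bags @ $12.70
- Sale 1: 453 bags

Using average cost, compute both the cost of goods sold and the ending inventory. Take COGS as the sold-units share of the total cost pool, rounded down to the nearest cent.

Sale 1, sell 453: 453/786 × $7,940.60 → $4,576.45
Ending inventory (cost pool remaining) = $3,364.15
Check: goods available $7,940.60 = COGS $4,576.45 + ending $3,364.15

COGS = $4,576.45; ending inventory = $3,364.15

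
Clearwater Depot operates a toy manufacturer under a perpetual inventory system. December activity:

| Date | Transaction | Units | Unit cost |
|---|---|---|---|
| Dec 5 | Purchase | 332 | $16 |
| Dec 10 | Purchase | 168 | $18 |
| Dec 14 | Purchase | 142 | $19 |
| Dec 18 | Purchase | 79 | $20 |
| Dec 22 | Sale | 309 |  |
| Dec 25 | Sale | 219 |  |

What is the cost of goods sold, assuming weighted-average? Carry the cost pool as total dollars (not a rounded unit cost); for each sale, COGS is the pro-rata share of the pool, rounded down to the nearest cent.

After Dec 5: 332 on hand, pool $5,312.00 (≈ $16.0000 each)
After Dec 10: 500 on hand, pool $8,336.00 (≈ $16.6720 each)
After Dec 14: 642 on hand, pool $11,034.00 (≈ $17.1869 each)
After Dec 18: 721 on hand, pool $12,614.00 (≈ $17.4951 each)
Dec 22, sell 309: 309/721 × $12,614.00 → $5,406.00
Dec 25, sell 219: 219/412 × $7,208.00 → $3,831.43
Total COGS = $5,406.00 + $3,831.43 = $9,237.43
Ending inventory (cost pool remaining) = $3,376.57

COGS = $9,237.43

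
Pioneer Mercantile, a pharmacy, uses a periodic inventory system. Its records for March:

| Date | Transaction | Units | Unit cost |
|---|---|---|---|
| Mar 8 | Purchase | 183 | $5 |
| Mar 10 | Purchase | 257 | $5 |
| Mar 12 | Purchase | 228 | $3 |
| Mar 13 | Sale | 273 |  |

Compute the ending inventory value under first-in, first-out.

Mar 13, 273 sold [FIFO — oldest first]: 183 @ $5 + 90 @ $5 = $1,365
Ending inventory: 167 @ $5 + 228 @ $3 = $1,519

Ending inventory = $1,519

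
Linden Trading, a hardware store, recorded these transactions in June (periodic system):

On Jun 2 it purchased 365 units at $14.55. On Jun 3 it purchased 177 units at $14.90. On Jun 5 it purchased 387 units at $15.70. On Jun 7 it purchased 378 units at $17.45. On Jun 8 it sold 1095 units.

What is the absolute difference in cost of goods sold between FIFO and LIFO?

FIFO COGS: 365 @ $14.55 + 177 @ $14.90 + 387 @ $15.70 + 166 @ $17.45 = $16,920.65
LIFO COGS: 378 @ $17.45 + 387 @ $15.70 + 177 @ $14.90 + 153 @ $14.55 = $17,535.45
Difference = |$16,920.65 − $17,535.45| = $614.80

$614.80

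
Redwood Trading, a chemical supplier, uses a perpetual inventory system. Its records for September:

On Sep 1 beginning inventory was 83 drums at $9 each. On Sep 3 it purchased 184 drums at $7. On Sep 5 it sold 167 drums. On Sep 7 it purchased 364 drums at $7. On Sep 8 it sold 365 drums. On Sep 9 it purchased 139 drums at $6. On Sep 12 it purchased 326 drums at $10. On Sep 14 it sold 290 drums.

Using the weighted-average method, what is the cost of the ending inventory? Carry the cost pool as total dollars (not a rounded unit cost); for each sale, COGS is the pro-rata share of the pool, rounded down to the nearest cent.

After Sep 1: 83 on hand, pool $747.00 (≈ $9.0000 each)
After Sep 3: 267 on hand, pool $2,035.00 (≈ $7.6217 each)
Sep 5, sell 167: 167/267 × $2,035.00 → $1,272.82
After Sep 7: 464 on hand, pool $3,310.18 (≈ $7.1340 each)
Sep 8, sell 365: 365/464 × $3,310.18 → $2,603.91
After Sep 9: 238 on hand, pool $1,540.27 (≈ $6.4717 each)
After Sep 12: 564 on hand, pool $4,800.27 (≈ $8.5111 each)
Sep 14, sell 290: 290/564 × $4,800.27 → $2,468.22
Total COGS = $1,272.82 + $2,603.91 + $2,468.22 = $6,344.95
Ending inventory (cost pool remaining) = $2,332.05
Check: goods available $8,677.00 = COGS $6,344.95 + ending $2,332.05

Ending inventory = $2,332.05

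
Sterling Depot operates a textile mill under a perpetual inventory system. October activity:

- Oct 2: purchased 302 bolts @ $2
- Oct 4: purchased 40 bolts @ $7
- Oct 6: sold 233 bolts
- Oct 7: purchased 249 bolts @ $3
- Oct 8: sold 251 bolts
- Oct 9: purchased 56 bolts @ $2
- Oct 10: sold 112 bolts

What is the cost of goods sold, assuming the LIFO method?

Oct 6, 233 sold [LIFO — newest first]: 40 @ $7 + 193 @ $2 = $666
Oct 8, 251 sold [LIFO — newest first]: 249 @ $3 + 2 @ $2 = $751
Oct 10, 112 sold [LIFO — newest first]: 56 @ $2 + 56 @ $2 = $224
Total COGS = $666 + $751 + $224 = $1,641
Ending inventory: 51 @ $2 = $102

COGS = $1,641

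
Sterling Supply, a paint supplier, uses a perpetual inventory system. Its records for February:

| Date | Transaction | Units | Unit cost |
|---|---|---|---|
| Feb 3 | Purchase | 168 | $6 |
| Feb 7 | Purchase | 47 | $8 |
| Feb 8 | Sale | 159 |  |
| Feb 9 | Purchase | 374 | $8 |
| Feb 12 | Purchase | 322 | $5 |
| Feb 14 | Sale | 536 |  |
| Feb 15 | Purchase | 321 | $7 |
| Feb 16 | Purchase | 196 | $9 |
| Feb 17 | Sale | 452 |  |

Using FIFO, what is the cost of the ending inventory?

Ending inventory = $2,359

Feb 8, 159 sold [FIFO — oldest first]: 159 @ $6 = $954
Feb 14, 536 sold [FIFO — oldest first]: 9 @ $6 + 47 @ $8 + 374 @ $8 + 106 @ $5 = $3,952
Feb 17, 452 sold [FIFO — oldest first]: 216 @ $5 + 236 @ $7 = $2,732
Total COGS = $954 + $3,952 + $2,732 = $7,638
Ending inventory: 85 @ $7 + 196 @ $9 = $2,359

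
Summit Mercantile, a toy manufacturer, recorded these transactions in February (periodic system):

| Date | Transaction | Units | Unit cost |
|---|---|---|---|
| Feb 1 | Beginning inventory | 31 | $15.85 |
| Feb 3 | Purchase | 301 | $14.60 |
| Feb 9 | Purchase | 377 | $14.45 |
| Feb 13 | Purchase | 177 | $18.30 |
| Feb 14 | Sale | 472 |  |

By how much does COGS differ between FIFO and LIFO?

FIFO COGS: 31 @ $15.85 + 301 @ $14.60 + 140 @ $14.45 = $6,908.95
LIFO COGS: 177 @ $18.30 + 295 @ $14.45 = $7,501.85
Difference = |$6,908.95 − $7,501.85| = $592.90

$592.90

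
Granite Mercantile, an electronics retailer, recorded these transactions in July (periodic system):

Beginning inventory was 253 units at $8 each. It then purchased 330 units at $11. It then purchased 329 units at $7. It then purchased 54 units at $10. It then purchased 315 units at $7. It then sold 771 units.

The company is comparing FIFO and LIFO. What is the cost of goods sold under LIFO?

FIFO COGS: 253 @ $8 + 330 @ $11 + 188 @ $7 = $6,970
LIFO COGS: 315 @ $7 + 54 @ $10 + 329 @ $7 + 73 @ $11 = $5,851

COGS = $5,851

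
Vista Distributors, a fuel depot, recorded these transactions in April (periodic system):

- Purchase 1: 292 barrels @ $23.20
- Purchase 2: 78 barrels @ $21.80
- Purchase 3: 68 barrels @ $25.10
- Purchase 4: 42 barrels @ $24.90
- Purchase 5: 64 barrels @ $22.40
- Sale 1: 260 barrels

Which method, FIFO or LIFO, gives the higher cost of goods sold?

LIFO

FIFO COGS: 260 @ $23.20 = $6,032.00
LIFO COGS: 64 @ $22.40 + 42 @ $24.90 + 68 @ $25.10 + 78 @ $21.80 + 8 @ $23.20 = $6,072.20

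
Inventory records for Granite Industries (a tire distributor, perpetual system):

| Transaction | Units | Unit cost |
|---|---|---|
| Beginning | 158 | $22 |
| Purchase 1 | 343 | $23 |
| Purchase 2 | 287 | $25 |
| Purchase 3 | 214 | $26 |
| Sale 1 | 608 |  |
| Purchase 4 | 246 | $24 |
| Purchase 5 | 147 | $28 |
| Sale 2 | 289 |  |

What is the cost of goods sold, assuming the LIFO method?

Sale 1 (608) [LIFO — newest first]: 214 @ $26 + 287 @ $25 + 107 @ $23 = $15,200
Sale 2 (289) [LIFO — newest first]: 147 @ $28 + 142 @ $24 = $7,524
Total COGS = $15,200 + $7,524 = $22,724
Ending inventory: 158 @ $22 + 236 @ $23 + 104 @ $24 = $11,400

COGS = $22,724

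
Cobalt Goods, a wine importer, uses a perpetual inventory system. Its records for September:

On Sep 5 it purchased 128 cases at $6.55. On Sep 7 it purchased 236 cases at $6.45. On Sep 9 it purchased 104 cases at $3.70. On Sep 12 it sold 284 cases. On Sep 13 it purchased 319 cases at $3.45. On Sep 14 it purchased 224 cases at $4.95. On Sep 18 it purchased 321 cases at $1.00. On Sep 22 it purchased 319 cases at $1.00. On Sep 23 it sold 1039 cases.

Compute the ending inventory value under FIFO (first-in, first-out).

Ending inventory = $328.00

Sep 12, 284 sold [FIFO — oldest first]: 128 @ $6.55 + 156 @ $6.45 = $1,844.60
Sep 23, 1039 sold [FIFO — oldest first]: 80 @ $6.45 + 104 @ $3.70 + 319 @ $3.45 + 224 @ $4.95 + 312 @ $1.00 = $3,422.15
Total COGS = $1,844.60 + $3,422.15 = $5,266.75
Ending inventory: 9 @ $1.00 + 319 @ $1.00 = $328.00
Check: goods available $5,594.75 = COGS $5,266.75 + ending $328.00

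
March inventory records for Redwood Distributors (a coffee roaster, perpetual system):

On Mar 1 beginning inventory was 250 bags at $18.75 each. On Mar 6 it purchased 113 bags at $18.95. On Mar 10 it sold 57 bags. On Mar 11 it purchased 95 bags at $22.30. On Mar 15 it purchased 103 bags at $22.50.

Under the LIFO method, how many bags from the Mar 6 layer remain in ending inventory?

56

Mar 10, 57 sold [LIFO — newest first]: 57 @ $18.95 = $1,080.15
Ending inventory: 250 @ $18.75 + 56 @ $18.95 + 95 @ $22.30 + 103 @ $22.50 = $10,184.70
Check: goods available $11,264.85 = COGS $1,080.15 + ending $10,184.70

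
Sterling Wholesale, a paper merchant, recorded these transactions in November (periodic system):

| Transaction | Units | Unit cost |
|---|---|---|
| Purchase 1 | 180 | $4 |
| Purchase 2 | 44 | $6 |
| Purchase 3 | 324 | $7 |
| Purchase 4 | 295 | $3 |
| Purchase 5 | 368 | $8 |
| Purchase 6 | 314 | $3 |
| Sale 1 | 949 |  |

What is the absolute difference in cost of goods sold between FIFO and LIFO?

FIFO COGS: 180 @ $4 + 44 @ $6 + 324 @ $7 + 295 @ $3 + 106 @ $8 = $4,985
LIFO COGS: 314 @ $3 + 368 @ $8 + 267 @ $3 = $4,687
Difference = |$4,985 − $4,687| = $298

$298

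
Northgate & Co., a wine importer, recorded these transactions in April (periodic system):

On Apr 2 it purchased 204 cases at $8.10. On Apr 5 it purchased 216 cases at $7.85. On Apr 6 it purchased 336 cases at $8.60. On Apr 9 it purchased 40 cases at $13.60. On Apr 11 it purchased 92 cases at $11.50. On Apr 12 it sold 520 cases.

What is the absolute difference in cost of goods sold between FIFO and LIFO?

FIFO COGS: 204 @ $8.10 + 216 @ $7.85 + 100 @ $8.60 = $4,208.00
LIFO COGS: 92 @ $11.50 + 40 @ $13.60 + 336 @ $8.60 + 52 @ $7.85 = $4,899.80
Difference = |$4,208.00 − $4,899.80| = $691.80

$691.80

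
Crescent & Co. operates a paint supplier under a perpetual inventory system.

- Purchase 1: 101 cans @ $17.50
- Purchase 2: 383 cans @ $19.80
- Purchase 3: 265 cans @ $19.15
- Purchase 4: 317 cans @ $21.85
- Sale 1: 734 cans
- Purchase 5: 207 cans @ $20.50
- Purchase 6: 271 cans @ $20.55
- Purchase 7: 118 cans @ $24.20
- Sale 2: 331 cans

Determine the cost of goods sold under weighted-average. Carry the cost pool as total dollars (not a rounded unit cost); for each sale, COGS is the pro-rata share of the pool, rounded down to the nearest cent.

COGS = $21,592.51

After Purchase 1: 101 on hand, pool $1,767.50 (≈ $17.5000 each)
After Purchase 2: 484 on hand, pool $9,350.90 (≈ $19.3200 each)
After Purchase 3: 749 on hand, pool $14,425.65 (≈ $19.2599 each)
After Purchase 4: 1066 on hand, pool $21,352.10 (≈ $20.0301 each)
Sale 1, sell 734: 734/1066 × $21,352.10 → $14,702.10
After Purchase 5: 539 on hand, pool $10,893.50 (≈ $20.2106 each)
After Purchase 6: 810 on hand, pool $16,462.55 (≈ $20.3241 each)
After Purchase 7: 928 on hand, pool $19,318.15 (≈ $20.8170 each)
Sale 2, sell 331: 331/928 × $19,318.15 → $6,890.41
Total COGS = $14,702.10 + $6,890.41 = $21,592.51
Ending inventory (cost pool remaining) = $12,427.74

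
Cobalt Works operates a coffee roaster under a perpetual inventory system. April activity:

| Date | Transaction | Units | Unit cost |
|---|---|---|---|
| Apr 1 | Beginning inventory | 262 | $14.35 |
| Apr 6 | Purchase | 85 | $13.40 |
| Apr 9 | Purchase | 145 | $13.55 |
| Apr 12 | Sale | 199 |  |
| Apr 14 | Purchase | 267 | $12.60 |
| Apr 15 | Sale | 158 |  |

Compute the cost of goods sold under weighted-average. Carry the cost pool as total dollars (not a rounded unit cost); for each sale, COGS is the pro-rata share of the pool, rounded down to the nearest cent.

COGS = $4,878.48

After Apr 1: 262 on hand, pool $3,759.70 (≈ $14.3500 each)
After Apr 6: 347 on hand, pool $4,898.70 (≈ $14.1173 each)
After Apr 9: 492 on hand, pool $6,863.45 (≈ $13.9501 each)
Apr 12, sell 199: 199/492 × $6,863.45 → $2,776.07
After Apr 14: 560 on hand, pool $7,451.58 (≈ $13.3064 each)
Apr 15, sell 158: 158/560 × $7,451.58 → $2,102.41
Total COGS = $2,776.07 + $2,102.41 = $4,878.48
Ending inventory (cost pool remaining) = $5,349.17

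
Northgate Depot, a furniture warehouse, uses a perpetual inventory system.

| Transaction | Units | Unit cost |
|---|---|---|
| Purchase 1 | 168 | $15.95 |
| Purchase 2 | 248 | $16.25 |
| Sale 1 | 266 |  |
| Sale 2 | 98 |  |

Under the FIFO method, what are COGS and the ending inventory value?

COGS = $5,864.60; ending inventory = $845.00

Sale 1 (266) [FIFO — oldest first]: 168 @ $15.95 + 98 @ $16.25 = $4,272.10
Sale 2 (98) [FIFO — oldest first]: 98 @ $16.25 = $1,592.50
Total COGS = $4,272.10 + $1,592.50 = $5,864.60
Ending inventory: 52 @ $16.25 = $845.00
Check: goods available $6,709.60 = COGS $5,864.60 + ending $845.00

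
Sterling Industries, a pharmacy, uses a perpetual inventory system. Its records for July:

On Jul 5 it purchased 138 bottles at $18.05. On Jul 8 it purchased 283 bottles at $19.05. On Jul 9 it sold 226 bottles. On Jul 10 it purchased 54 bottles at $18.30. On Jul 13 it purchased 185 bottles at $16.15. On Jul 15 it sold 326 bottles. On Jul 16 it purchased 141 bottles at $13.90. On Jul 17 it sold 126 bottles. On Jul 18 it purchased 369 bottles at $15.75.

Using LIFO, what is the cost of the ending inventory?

Jul 9, 226 sold [LIFO — newest first]: 226 @ $19.05 = $4,305.30
Jul 15, 326 sold [LIFO — newest first]: 185 @ $16.15 + 54 @ $18.30 + 57 @ $19.05 + 30 @ $18.05 = $5,603.30
Jul 17, 126 sold [LIFO — newest first]: 126 @ $13.90 = $1,751.40
Total COGS = $4,305.30 + $5,603.30 + $1,751.40 = $11,660.00
Ending inventory: 108 @ $18.05 + 15 @ $13.90 + 369 @ $15.75 = $7,969.65
Check: goods available $19,629.65 = COGS $11,660.00 + ending $7,969.65

Ending inventory = $7,969.65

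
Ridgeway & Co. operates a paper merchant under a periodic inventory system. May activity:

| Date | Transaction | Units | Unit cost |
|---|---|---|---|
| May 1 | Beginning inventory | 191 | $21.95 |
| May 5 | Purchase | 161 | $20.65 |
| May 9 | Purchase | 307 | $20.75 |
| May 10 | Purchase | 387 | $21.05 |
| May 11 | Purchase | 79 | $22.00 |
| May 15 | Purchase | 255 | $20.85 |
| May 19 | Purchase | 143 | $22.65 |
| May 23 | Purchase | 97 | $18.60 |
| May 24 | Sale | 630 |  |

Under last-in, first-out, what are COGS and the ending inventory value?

COGS = $13,276.70; ending inventory = $20,854.90

May 24, 630 sold [LIFO — newest first]: 97 @ $18.60 + 143 @ $22.65 + 255 @ $20.85 + 79 @ $22.00 + 56 @ $21.05 = $13,276.70
Ending inventory: 191 @ $21.95 + 161 @ $20.65 + 307 @ $20.75 + 331 @ $21.05 = $20,854.90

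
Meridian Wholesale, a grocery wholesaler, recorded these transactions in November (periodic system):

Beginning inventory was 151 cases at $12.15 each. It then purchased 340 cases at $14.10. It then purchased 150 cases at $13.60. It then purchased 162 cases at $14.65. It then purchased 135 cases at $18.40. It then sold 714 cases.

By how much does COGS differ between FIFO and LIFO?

$923.90

FIFO COGS: 151 @ $12.15 + 340 @ $14.10 + 150 @ $13.60 + 73 @ $14.65 = $9,738.10
LIFO COGS: 135 @ $18.40 + 162 @ $14.65 + 150 @ $13.60 + 267 @ $14.10 = $10,662.00
Difference = |$9,738.10 − $10,662.00| = $923.90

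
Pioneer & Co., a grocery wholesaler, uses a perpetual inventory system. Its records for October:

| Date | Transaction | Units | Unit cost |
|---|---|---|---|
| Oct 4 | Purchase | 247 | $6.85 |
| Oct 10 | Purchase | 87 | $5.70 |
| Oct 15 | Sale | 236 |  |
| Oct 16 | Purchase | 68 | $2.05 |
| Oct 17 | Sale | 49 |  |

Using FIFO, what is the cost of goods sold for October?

COGS = $1,908.55

Oct 15, 236 sold [FIFO — oldest first]: 236 @ $6.85 = $1,616.60
Oct 17, 49 sold [FIFO — oldest first]: 11 @ $6.85 + 38 @ $5.70 = $291.95
Total COGS = $1,616.60 + $291.95 = $1,908.55
Ending inventory: 49 @ $5.70 + 68 @ $2.05 = $418.70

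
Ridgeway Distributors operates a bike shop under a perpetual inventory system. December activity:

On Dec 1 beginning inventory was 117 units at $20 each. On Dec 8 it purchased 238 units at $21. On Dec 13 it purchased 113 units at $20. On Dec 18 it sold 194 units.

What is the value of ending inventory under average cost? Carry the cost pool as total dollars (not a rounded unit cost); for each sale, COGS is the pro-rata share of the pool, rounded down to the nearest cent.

Ending inventory = $5,619.35

After Dec 1: 117 on hand, pool $2,340.00 (≈ $20.0000 each)
After Dec 8: 355 on hand, pool $7,338.00 (≈ $20.6704 each)
After Dec 13: 468 on hand, pool $9,598.00 (≈ $20.5085 each)
Dec 18, sell 194: 194/468 × $9,598.00 → $3,978.65
Ending inventory (cost pool remaining) = $5,619.35
Check: goods available $9,598.00 = COGS $3,978.65 + ending $5,619.35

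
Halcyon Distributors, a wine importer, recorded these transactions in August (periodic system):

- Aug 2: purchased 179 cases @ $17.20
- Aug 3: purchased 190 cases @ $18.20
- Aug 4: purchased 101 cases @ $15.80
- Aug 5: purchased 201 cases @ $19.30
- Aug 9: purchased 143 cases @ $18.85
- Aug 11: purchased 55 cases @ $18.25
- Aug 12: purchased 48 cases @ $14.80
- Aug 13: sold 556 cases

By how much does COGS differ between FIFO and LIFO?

$238.00

FIFO COGS: 179 @ $17.20 + 190 @ $18.20 + 101 @ $15.80 + 86 @ $19.30 = $9,792.40
LIFO COGS: 48 @ $14.80 + 55 @ $18.25 + 143 @ $18.85 + 201 @ $19.30 + 101 @ $15.80 + 8 @ $18.20 = $10,030.40
Difference = |$9,792.40 − $10,030.40| = $238.00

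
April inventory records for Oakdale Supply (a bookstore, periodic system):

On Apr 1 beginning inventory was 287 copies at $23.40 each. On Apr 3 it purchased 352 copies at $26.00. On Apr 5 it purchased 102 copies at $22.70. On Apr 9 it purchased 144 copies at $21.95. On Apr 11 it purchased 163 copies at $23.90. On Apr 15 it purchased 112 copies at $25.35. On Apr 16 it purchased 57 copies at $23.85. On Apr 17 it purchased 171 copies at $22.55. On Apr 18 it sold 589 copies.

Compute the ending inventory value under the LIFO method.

Apr 18, 589 sold [LIFO — newest first]: 171 @ $22.55 + 57 @ $23.85 + 112 @ $25.35 + 163 @ $23.90 + 86 @ $21.95 = $13,838.10
Ending inventory: 287 @ $23.40 + 352 @ $26.00 + 102 @ $22.70 + 58 @ $21.95 = $19,456.30
Check: goods available $33,294.40 = COGS $13,838.10 + ending $19,456.30

Ending inventory = $19,456.30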